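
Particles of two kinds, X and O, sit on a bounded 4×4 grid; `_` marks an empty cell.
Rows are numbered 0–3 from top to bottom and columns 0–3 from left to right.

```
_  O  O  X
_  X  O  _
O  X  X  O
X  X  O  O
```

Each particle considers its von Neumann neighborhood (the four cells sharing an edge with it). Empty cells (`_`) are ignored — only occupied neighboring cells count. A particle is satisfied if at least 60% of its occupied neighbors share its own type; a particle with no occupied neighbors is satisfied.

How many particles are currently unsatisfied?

(0,1)O 1/2 not
(0,2)O 2/3 satisfied
(0,3)X 0/1 not
(1,1)X 1/3 not
(1,2)O 1/3 not
(2,0)O 0/2 not
(2,1)X 3/4 satisfied
(2,2)X 1/4 not
(2,3)O 1/2 not
(3,0)X 1/2 not
(3,1)X 2/3 satisfied
(3,2)O 1/3 not
(3,3)O 2/2 satisfied
Unsatisfied: (0,1), (0,3), (1,1), (1,2), (2,0), (2,2), (2,3), (3,0), (3,2) — 9 in total.

9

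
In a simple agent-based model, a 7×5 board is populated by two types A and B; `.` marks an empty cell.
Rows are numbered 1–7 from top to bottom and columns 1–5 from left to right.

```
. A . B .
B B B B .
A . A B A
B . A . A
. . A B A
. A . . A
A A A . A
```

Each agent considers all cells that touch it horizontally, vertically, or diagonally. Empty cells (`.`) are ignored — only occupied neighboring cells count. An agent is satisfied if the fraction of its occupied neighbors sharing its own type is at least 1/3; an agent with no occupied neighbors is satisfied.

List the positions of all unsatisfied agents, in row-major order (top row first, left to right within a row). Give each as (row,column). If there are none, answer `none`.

Row 1: (1,2)A 0/3 unhappy · (1,4)B 2/2 ok
Row 2: (2,1)B 1/3 ok · (2,2)B 2/5 ok · (2,3)B 4/6 ok · (2,4)B 3/5 ok
Row 3: (3,1)A 0/3 unhappy · (3,3)A 1/5 unhappy · (3,4)B 2/6 ok · (3,5)A 1/3 ok
Row 4: (4,1)B 0/1 unhappy · (4,3)A 2/4 ok · (4,5)A 2/4 ok
Row 5: (5,3)A 2/3 ok · (5,4)B 0/5 unhappy · (5,5)A 2/3 ok
Row 6: (6,2)A 4/4 ok · (6,5)A 2/3 ok
Row 7: (7,1)A 2/2 ok · (7,2)A 3/3 ok · (7,3)A 2/2 ok · (7,5)A 1/1 ok

(1,2), (3,1), (3,3), (4,1), (5,4)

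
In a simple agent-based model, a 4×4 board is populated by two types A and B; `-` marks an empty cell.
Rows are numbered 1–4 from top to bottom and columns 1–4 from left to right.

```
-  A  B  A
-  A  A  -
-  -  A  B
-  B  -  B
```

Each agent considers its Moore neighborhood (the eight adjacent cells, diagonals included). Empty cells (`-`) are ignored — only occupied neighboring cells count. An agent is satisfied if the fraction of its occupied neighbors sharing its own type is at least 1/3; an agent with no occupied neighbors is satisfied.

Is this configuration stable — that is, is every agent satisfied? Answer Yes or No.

No

(1,2)A 2/3 ✓
(1,3)B 0/4 ✗
(1,4)A 1/2 ✓
(2,2)A 3/4 ✓
(2,3)A 4/6 ✓
(3,3)A 2/5 ✓
(3,4)B 1/3 ✓
(4,2)B 0/1 ✗
(4,4)B 1/2 ✓
For instance (1,3) has only 0/4 same-type neighbors, below 1/3.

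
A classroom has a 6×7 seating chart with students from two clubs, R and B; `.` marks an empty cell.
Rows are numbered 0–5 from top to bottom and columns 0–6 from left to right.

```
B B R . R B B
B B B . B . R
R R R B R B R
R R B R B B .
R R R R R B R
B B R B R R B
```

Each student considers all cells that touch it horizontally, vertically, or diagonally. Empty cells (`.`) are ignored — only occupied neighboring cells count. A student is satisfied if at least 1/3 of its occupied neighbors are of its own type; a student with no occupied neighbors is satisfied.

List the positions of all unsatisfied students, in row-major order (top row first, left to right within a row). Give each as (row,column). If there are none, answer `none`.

(0,2), (0,4), (1,6), (2,4), (3,2), (4,6), (5,1), (5,3)

Row 0: (0,0)B 3/3 ok · (0,1)B 4/5 ok · (0,2)R 0/3 unhappy · (0,4)R 0/2 unhappy · (0,5)B 2/4 ok · (0,6)B 1/2 ok
Row 1: (1,0)B 3/5 ok · (1,1)B 4/8 ok · (1,2)B 3/6 ok · (1,4)B 3/5 ok · (1,6)R 1/4 unhappy
Row 2: (2,0)R 3/5 ok · (2,1)R 4/8 ok · (2,2)R 3/7 ok · (2,3)B 4/7 ok · (2,4)R 1/6 unhappy · (2,5)B 3/6 ok · (2,6)R 1/3 ok
Row 3: (3,0)R 5/5 ok · (3,1)R 7/8 ok · (3,2)B 1/8 unhappy · (3,3)R 5/8 ok · (3,4)B 4/8 ok · (3,5)B 3/7 ok
Row 4: (4,0)R 3/5 ok · (4,1)R 5/8 ok · (4,2)R 5/8 ok · (4,3)R 5/8 ok · (4,4)R 4/8 ok · (4,5)B 3/7 ok · (4,6)R 1/4 unhappy
Row 5: (5,0)B 1/3 ok · (5,1)B 1/5 unhappy · (5,2)R 3/5 ok · (5,3)B 0/5 unhappy · (5,4)R 3/5 ok · (5,5)R 3/5 ok · (5,6)B 1/3 ok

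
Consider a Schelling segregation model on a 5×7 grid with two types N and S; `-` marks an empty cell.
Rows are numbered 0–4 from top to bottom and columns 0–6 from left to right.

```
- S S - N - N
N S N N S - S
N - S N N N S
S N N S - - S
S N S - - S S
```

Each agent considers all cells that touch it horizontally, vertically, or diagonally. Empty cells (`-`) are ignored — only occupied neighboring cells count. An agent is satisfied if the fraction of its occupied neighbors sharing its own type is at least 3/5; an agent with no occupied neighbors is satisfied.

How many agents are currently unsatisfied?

21

Row 0: (0,1)S 2/4 unhappy · (0,2)S 2/4 unhappy · (0,4)N 1/2 unhappy · (0,6)N 0/1 unhappy
Row 1: (1,0)N 1/3 unhappy · (1,1)S 3/6 unhappy · (1,2)N 2/6 unhappy · (1,3)N 4/7 unhappy · (1,4)S 0/5 unhappy · (1,6)S 1/3 unhappy
Row 2: (2,0)N 2/4 unhappy · (2,2)S 2/7 unhappy · (2,3)N 4/7 unhappy · (2,4)N 3/5 ok · (2,5)N 1/5 unhappy · (2,6)S 2/3 ok
Row 3: (3,0)S 1/4 unhappy · (3,1)N 3/7 unhappy · (3,2)N 3/6 unhappy · (3,3)S 2/5 unhappy · (3,6)S 3/4 ok
Row 4: (4,0)S 1/3 unhappy · (4,1)N 2/5 unhappy · (4,2)S 1/4 unhappy · (4,5)S 2/2 ok · (4,6)S 2/2 ok
Unsatisfied: (0,1), (0,2), (0,4), (0,6), (1,0), (1,1), (1,2), (1,3), (1,4), (1,6), (2,0), (2,2), (2,3), (2,5), (3,0), (3,1), (3,2), (3,3), (4,0), (4,1), (4,2) — 21 in total.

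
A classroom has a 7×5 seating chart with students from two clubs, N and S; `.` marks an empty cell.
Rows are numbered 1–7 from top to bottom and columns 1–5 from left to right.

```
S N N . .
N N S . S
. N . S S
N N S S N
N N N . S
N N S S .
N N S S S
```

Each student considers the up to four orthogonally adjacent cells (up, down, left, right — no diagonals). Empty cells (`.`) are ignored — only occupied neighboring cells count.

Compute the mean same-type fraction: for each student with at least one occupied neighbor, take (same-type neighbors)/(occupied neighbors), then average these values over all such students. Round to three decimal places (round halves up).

(1,1)S 0/2
(1,2)N 2/3
(1,3)N 1/2
(2,1)N 1/2
(2,2)N 3/4
(2,3)S 0/2
(2,5)S 1/1
(3,2)N 2/2
(3,4)S 2/2
(3,5)S 2/3
(4,1)N 2/2
(4,2)N 3/4
(4,3)S 1/3
(4,4)S 2/3
(4,5)N 0/3
(5,1)N 3/3
(5,2)N 4/4
(5,3)N 1/3
(5,5)S 0/1
(6,1)N 3/3
(6,2)N 3/4
(6,3)S 2/4
(6,4)S 2/2
(7,1)N 2/2
(7,2)N 2/3
(7,3)S 2/3
(7,4)S 3/3
(7,5)S 1/1
Sum over 28 students: 0/2 + 2/3 + 1/2 + 1/2 + 3/4 + 0/2 + 1/1 + 2/2 + 2/2 + 2/3 + 2/2 + 3/4 + 1/3 + 2/3 + 0/3 + 3/3 + 4/4 + 1/3 + 0/1 + 3/3 + 3/4 + 2/4 + 2/2 + 2/2 + 2/3 + 2/3 + 3/3 + 1/1 = 75/4; mean = 75/4 ÷ 28 = 75/112 = 0.669642… → 0.670.

0.670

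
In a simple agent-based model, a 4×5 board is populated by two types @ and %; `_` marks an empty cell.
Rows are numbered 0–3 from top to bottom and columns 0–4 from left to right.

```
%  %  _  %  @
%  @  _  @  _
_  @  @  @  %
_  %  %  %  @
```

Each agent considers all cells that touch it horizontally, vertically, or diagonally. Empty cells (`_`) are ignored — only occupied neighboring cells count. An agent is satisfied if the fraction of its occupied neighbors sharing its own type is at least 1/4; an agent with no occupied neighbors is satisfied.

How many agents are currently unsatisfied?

Row 0: (0,0)% 2/3 ok · (0,1)% 2/3 ok · (0,3)% 0/2 unhappy · (0,4)@ 1/2 ok
Row 1: (1,0)% 2/4 ok · (1,1)@ 2/5 ok · (1,3)@ 3/5 ok
Row 2: (2,1)@ 2/5 ok · (2,2)@ 4/7 ok · (2,3)@ 3/6 ok · (2,4)% 1/4 ok
Row 3: (3,1)% 1/3 ok · (3,2)% 2/5 ok · (3,3)% 2/5 ok · (3,4)@ 1/3 ok
Unsatisfied: (0,3) — 1 in total.

1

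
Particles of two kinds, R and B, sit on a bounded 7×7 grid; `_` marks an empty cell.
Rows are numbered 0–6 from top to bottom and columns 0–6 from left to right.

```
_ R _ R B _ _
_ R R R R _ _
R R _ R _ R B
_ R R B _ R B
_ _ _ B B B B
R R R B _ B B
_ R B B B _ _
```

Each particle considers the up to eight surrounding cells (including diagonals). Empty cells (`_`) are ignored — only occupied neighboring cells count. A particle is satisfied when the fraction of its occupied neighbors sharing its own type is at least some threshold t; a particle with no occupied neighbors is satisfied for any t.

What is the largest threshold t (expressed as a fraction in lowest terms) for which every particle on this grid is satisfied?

0/1

(0,1)R 2/2
(0,3)R 3/4
(0,4)B 0/3
(1,1)R 4/4
(1,2)R 6/6
(1,3)R 4/5
(1,4)R 4/5
(2,0)R 3/3
(2,1)R 5/5
(2,3)R 4/5
(2,5)R 2/4
(2,6)B 1/3
(3,1)R 3/3
(3,2)R 3/5
(3,3)B 2/4
(3,5)R 1/6
(3,6)B 3/5
(4,3)B 3/5
(4,4)B 5/6
(4,5)B 5/6
(4,6)B 4/5
(5,0)R 2/2
(5,1)R 3/4
(5,2)R 2/6
(5,3)B 5/6
(5,5)B 5/5
(5,6)B 3/3
(6,1)R 3/4
(6,2)B 2/5
(6,3)B 3/4
(6,4)B 3/3
The smallest same-type fraction is 0/3 at (0,4), which reduces to 0/1. Any threshold above that leaves this particle unsatisfied.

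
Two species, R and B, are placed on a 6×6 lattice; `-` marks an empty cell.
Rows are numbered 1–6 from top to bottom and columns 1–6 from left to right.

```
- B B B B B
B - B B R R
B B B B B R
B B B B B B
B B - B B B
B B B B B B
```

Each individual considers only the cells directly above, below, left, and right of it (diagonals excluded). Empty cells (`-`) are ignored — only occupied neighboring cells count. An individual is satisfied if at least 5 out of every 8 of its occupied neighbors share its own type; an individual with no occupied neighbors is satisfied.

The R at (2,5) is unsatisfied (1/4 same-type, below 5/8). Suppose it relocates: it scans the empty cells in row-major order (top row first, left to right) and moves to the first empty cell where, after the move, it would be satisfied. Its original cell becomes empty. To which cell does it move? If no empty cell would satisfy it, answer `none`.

none

Vacating (2,5). Empty cells in order:
  (1,1): 0/2 same-type → still unsatisfied.
  (2,2): 0/4 same-type → still unsatisfied.
  (5,3): 0/4 same-type → still unsatisfied.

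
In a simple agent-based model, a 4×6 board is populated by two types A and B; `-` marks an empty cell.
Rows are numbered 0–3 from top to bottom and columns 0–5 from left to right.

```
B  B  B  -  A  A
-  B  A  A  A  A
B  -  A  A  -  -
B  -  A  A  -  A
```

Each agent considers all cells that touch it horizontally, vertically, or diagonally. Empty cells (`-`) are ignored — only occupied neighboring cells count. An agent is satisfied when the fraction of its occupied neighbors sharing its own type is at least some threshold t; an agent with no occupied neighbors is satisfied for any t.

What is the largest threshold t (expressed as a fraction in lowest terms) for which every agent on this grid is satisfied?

1/2

(0,0)B 2/2
(0,1)B 3/4
(0,2)B 2/4
(0,4)A 4/4
(0,5)A 3/3
(1,1)B 4/6
(1,2)A 3/6
(1,3)A 5/6
(1,4)A 5/5
(1,5)A 3/3
(2,0)B 2/2
(2,2)A 5/6
(2,3)A 6/6
(3,0)B 1/1
(3,2)A 3/3
(3,3)A 3/3
(3,5)A — no occupied neighbors
The smallest same-type fraction is 2/4 at (0,2), which reduces to 1/2. Any threshold above that leaves this agent unsatisfied.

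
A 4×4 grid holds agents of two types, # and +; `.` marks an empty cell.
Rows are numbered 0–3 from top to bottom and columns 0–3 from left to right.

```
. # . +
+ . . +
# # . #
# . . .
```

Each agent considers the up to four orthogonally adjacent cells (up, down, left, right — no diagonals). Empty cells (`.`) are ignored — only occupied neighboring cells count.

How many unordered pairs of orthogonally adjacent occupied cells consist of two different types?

Scan each occupied cell's neighbors to the right and below so each pair is counted once.
Row 0: +(0,3)–+(1,3)=  → 0/1 unlike.
Row 1: +(1,0)–#(2,0)≠ +(1,3)–#(2,3)≠  → 2/2 unlike.
Row 2: #(2,0)–#(2,1)= #(2,0)–#(3,0)=  → 0/2 unlike.
Total adjacent occupied pairs: 5; unlike-type pairs: 2.

2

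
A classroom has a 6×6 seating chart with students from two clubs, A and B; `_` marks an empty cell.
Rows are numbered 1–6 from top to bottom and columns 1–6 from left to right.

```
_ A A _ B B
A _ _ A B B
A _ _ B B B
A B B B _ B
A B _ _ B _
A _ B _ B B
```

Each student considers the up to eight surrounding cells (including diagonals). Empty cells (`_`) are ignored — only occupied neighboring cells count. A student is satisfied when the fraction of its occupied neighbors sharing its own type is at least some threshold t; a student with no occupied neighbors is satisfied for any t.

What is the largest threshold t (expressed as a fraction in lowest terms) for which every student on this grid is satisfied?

(1,2)A 2/2
(1,3)A 2/2
(1,5)B 3/4
(1,6)B 3/3
(2,1)A 2/2
(2,4)A 1/5
(2,5)B 6/7
(2,6)B 5/5
(3,1)A 2/3
(3,4)B 4/5
(3,5)B 6/7
(3,6)B 4/4
(4,1)A 2/4
(4,2)B 2/5
(4,3)B 4/4
(4,4)B 4/4
(4,6)B 3/3
(5,1)A 2/4
(5,2)B 3/6
(5,5)B 4/4
(6,1)A 1/2
(6,3)B 1/1
(6,5)B 2/2
(6,6)B 2/2
The smallest same-type fraction is 1/5 at (2,4), which reduces to 1/5. Any threshold above that leaves this student unsatisfied.

1/5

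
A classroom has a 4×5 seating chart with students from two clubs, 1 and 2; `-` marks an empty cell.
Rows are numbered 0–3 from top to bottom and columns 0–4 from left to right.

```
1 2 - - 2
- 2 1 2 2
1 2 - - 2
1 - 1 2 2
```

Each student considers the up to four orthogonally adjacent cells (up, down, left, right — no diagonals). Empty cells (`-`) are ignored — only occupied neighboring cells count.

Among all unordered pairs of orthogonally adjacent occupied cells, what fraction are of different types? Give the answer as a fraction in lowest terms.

Scan each occupied cell's neighbors to the right and below so each pair is counted once.
From row 0: 1 unlike of 3 pairs (running 1/3).
From row 1: 2 unlike of 5 pairs (running 3/8).
From row 2: 1 unlike of 3 pairs (running 4/11).
From row 3: 1 unlike of 2 pairs (running 5/13).
Total adjacent occupied pairs: 13; unlike-type pairs: 5.
5/13 is already in lowest terms.

5/13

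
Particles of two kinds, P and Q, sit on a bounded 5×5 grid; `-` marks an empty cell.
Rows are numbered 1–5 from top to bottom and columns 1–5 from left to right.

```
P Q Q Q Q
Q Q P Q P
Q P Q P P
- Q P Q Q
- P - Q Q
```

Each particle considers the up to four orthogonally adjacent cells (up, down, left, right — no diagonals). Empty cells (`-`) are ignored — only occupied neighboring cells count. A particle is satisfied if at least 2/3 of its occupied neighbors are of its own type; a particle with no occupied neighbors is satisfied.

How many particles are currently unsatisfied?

(1,1)P 0/2 ✗
(1,2)Q 2/3 ✓
(1,3)Q 2/3 ✓
(1,4)Q 3/3 ✓
(1,5)Q 1/2 ✗
(2,1)Q 2/3 ✓
(2,2)Q 2/4 ✗
(2,3)P 0/4 ✗
(2,4)Q 1/4 ✗
(2,5)P 1/3 ✗
(3,1)Q 1/2 ✗
(3,2)P 0/4 ✗
(3,3)Q 0/4 ✗
(3,4)P 1/4 ✗
(3,5)P 2/3 ✓
(4,2)Q 0/3 ✗
(4,3)P 0/3 ✗
(4,4)Q 2/4 ✗
(4,5)Q 2/3 ✓
(5,2)P 0/1 ✗
(5,4)Q 2/2 ✓
(5,5)Q 2/2 ✓
Unsatisfied: (1,1), (1,5), (2,2), (2,3), (2,4), (2,5), (3,1), (3,2), (3,3), (3,4), (4,2), (4,3), (4,4), (5,2) — 14 in total.

14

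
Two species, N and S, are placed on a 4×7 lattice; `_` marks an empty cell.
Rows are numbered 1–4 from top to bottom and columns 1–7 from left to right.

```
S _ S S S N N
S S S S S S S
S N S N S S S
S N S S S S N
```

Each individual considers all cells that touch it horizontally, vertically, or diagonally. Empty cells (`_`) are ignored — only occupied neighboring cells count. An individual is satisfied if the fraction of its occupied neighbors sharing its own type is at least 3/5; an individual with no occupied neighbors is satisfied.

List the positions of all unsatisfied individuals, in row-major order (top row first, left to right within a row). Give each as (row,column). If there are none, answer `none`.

Row 1: (1,1)S 2/2 ✓ · (1,3)S 4/4 ✓ · (1,4)S 5/5 ✓ · (1,5)S 4/5 ✓ · (1,6)N 1/5 ✗ · (1,7)N 1/3 ✗
Row 2: (2,1)S 3/4 ✓ · (2,2)S 6/7 ✓ · (2,3)S 5/7 ✓ · (2,4)S 7/8 ✓ · (2,5)S 6/8 ✓ · (2,6)S 6/8 ✓ · (2,7)S 3/5 ✓
Row 3: (3,1)S 3/5 ✓ · (3,2)N 1/8 ✗ · (3,3)S 5/8 ✓ · (3,4)N 0/8 ✗ · (3,5)S 7/8 ✓ · (3,6)S 7/8 ✓ · (3,7)S 4/5 ✓
Row 4: (4,1)S 1/3 ✗ · (4,2)N 1/5 ✗ · (4,3)S 2/5 ✗ · (4,4)S 4/5 ✓ · (4,5)S 4/5 ✓ · (4,6)S 4/5 ✓ · (4,7)N 0/3 ✗

(1,6), (1,7), (3,2), (3,4), (4,1), (4,2), (4,3), (4,7)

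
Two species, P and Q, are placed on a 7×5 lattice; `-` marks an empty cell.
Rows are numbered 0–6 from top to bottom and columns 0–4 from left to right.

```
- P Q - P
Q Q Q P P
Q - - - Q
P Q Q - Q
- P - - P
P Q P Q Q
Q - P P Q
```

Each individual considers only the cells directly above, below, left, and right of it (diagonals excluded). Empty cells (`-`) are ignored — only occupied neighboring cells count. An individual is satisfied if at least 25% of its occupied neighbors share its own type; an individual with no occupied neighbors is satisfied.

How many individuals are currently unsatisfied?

7

Row 0: (0,1)P 0/2 ✗ · (0,2)Q 1/2 ✓ · (0,4)P 1/1 ✓
Row 1: (1,0)Q 2/2 ✓ · (1,1)Q 2/3 ✓ · (1,2)Q 2/3 ✓ · (1,3)P 1/2 ✓ · (1,4)P 2/3 ✓
Row 2: (2,0)Q 1/2 ✓ · (2,4)Q 1/2 ✓
Row 3: (3,0)P 0/2 ✗ · (3,1)Q 1/3 ✓ · (3,2)Q 1/1 ✓ · (3,4)Q 1/2 ✓
Row 4: (4,1)P 0/2 ✗ · (4,4)P 0/2 ✗
Row 5: (5,0)P 0/2 ✗ · (5,1)Q 0/3 ✗ · (5,2)P 1/3 ✓ · (5,3)Q 1/3 ✓ · (5,4)Q 2/3 ✓
Row 6: (6,0)Q 0/1 ✗ · (6,2)P 2/2 ✓ · (6,3)P 1/3 ✓ · (6,4)Q 1/2 ✓
Unsatisfied: (0,1), (3,0), (4,1), (4,4), (5,0), (5,1), (6,0) — 7 in total.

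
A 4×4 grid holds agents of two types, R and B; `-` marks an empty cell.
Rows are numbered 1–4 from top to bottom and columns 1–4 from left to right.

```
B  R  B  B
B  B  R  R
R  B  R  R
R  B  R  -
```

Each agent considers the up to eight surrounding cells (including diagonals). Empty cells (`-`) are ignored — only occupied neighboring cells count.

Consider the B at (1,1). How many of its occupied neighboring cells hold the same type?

2

Occupied neighbors of (1,1): (1,2)=R, (2,1)=B, (2,2)=B.
Same type (B): 2 of 3.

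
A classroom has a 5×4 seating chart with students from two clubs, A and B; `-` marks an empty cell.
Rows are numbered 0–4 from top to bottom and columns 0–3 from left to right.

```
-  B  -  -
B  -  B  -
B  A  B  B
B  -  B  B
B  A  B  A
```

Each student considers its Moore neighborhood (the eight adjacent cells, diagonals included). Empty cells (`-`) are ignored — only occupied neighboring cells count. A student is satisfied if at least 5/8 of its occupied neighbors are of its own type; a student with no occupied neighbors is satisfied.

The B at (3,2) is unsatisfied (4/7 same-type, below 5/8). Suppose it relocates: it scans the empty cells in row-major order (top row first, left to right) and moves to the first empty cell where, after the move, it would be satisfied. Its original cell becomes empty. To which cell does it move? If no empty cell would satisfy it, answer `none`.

Vacating (3,2). Empty cells in order:
  (0,0): 2/2 same-type → satisfied — stop here.

(0,0)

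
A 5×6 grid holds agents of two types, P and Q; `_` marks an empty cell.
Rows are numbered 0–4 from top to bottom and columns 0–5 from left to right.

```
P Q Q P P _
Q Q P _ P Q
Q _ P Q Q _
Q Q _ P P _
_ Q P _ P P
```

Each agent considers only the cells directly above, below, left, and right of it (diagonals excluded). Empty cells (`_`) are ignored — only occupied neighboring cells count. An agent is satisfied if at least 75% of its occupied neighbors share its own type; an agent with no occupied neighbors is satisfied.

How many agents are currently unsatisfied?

16

(0,0)P 0/2 not
(0,1)Q 2/3 not
(0,2)Q 1/3 not
(0,3)P 1/2 not
(0,4)P 2/2 satisfied
(1,0)Q 2/3 not
(1,1)Q 2/3 not
(1,2)P 1/3 not
(1,4)P 1/3 not
(1,5)Q 0/1 not
(2,0)Q 2/2 satisfied
(2,2)P 1/2 not
(2,3)Q 1/3 not
(2,4)Q 1/3 not
(3,0)Q 2/2 satisfied
(3,1)Q 2/2 satisfied
(3,3)P 1/2 not
(3,4)P 2/3 not
(4,1)Q 1/2 not
(4,2)P 0/1 not
(4,4)P 2/2 satisfied
(4,5)P 1/1 satisfied
Unsatisfied: (0,0), (0,1), (0,2), (0,3), (1,0), (1,1), (1,2), (1,4), (1,5), (2,2), (2,3), (2,4), (3,3), (3,4), (4,1), (4,2) — 16 in total.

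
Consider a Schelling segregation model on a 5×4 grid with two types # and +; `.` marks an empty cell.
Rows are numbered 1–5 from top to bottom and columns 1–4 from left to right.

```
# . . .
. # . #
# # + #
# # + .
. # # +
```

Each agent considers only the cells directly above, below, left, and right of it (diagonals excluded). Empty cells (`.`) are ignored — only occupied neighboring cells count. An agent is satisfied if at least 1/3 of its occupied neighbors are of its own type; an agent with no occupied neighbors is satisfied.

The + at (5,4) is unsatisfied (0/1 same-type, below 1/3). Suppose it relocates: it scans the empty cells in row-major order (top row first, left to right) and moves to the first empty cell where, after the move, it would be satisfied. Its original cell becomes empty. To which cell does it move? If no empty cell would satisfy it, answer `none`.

Vacating (5,4). Empty cells in order:
  (1,2): 0/2 same-type → still unsatisfied.
  (1,3): 0/0 same-type → satisfied — stop here.

(1,3)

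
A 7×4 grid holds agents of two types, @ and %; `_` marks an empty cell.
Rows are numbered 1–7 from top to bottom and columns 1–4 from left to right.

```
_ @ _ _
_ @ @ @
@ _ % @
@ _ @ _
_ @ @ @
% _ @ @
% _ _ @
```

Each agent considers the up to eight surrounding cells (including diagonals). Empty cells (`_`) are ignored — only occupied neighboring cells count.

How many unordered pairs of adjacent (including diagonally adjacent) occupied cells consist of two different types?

6

Scan each occupied cell's neighbors to the right and below (and the two forward diagonals) so each pair is counted once.
From row 1: 0 unlike of 2 pairs (running 0/2).
From row 2: 3 unlike of 8 pairs (running 3/10).
From row 3: 2 unlike of 4 pairs (running 5/14).
From row 4: 0 unlike of 4 pairs (running 5/18).
From row 5: 1 unlike of 8 pairs (running 6/26).
From row 6: 0 unlike of 4 pairs (running 6/30).
Total adjacent occupied pairs: 30; unlike-type pairs: 6.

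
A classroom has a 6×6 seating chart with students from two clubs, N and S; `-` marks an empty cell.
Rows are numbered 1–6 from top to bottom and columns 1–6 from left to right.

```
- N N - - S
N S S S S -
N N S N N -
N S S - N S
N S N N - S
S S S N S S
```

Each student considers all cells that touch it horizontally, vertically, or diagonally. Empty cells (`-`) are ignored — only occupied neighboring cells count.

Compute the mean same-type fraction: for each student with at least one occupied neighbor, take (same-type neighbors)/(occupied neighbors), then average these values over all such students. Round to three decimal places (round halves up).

0.516

(1,2)N 2/4
(1,3)N 1/4
(1,6)S 1/1
(2,1)N 3/4
(2,2)S 2/7
(2,3)S 3/7
(2,4)S 3/6
(2,5)S 2/4
(3,1)N 3/5
(3,2)N 3/8
(3,3)S 5/7
(3,4)N 2/7
(3,5)N 2/5
(4,1)N 3/5
(4,2)S 3/8
(4,3)S 3/7
(4,5)N 3/5
(4,6)S 1/3
(5,1)N 1/5
(5,2)S 5/8
(5,3)N 2/7
(5,4)N 3/6
(5,6)S 3/4
(6,1)S 2/3
(6,2)S 3/5
(6,3)S 2/5
(6,4)N 2/4
(6,5)S 2/4
(6,6)S 2/2
Sum over 29 students: 2/4 + 1/4 + 1/1 + 3/4 + 2/7 + 3/7 + 3/6 + 2/4 + 3/5 + 3/8 + 5/7 + 2/7 + 2/5 + 3/5 + 3/8 + 3/7 + 3/5 + 1/3 + 1/5 + 5/8 + 2/7 + 3/6 + 3/4 + 2/3 + 3/5 + 2/5 + 2/4 + 2/4 + 2/2 = 4187/280; mean = 4187/280 ÷ 29 = 4187/8120 = 0.515640… → 0.516.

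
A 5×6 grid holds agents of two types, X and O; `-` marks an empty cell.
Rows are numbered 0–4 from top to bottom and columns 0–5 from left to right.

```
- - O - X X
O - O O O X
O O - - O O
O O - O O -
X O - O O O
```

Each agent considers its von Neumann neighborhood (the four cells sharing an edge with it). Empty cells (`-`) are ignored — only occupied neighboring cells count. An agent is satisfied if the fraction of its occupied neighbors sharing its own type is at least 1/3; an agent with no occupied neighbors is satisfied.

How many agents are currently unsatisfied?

Row 0: (0,2)O 1/1 satisfied · (0,4)X 1/2 satisfied · (0,5)X 2/2 satisfied
Row 1: (1,0)O 1/1 satisfied · (1,2)O 2/2 satisfied · (1,3)O 2/2 satisfied · (1,4)O 2/4 satisfied · (1,5)X 1/3 satisfied
Row 2: (2,0)O 3/3 satisfied · (2,1)O 2/2 satisfied · (2,4)O 3/3 satisfied · (2,5)O 1/2 satisfied
Row 3: (3,0)O 2/3 satisfied · (3,1)O 3/3 satisfied · (3,3)O 2/2 satisfied · (3,4)O 3/3 satisfied
Row 4: (4,0)X 0/2 not · (4,1)O 1/2 satisfied · (4,3)O 2/2 satisfied · (4,4)O 3/3 satisfied · (4,5)O 1/1 satisfied
Unsatisfied: (4,0) — 1 in total.

1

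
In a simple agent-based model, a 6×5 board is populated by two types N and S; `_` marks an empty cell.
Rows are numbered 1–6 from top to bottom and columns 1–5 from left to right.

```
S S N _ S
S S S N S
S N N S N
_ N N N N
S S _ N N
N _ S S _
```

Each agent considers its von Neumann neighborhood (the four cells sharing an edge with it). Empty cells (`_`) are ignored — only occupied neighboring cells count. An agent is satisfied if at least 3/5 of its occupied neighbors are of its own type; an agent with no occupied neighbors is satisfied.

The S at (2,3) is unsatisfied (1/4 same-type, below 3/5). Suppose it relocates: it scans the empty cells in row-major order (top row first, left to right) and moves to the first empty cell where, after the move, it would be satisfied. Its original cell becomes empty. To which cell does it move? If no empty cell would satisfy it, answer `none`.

Vacating (2,3). Empty cells in order:
  (1,4): 1/3 same-type → still unsatisfied.
  (4,1): 2/3 same-type → satisfied — stop here.

(4,1)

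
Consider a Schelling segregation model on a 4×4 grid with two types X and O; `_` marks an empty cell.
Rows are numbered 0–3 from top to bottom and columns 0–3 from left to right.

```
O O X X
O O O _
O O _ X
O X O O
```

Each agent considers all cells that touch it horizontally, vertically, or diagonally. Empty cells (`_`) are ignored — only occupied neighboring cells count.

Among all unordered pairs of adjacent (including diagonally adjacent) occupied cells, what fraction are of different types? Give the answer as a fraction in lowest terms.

11/30

Scan each occupied cell's neighbors to the right and below (and the two forward diagonals) so each pair is counted once.
Row 0: O(0,0)–O(0,1)= O(0,0)–O(1,0)= O(0,0)–O(1,1)= O(0,1)–X(0,2)≠ O(0,1)–O(1,1)= O(0,1)–O(1,2)= O(0,1)–O(1,0)= X(0,2)–X(0,3)= X(0,2)–O(1,2)≠ X(0,2)–O(1,1)≠ X(0,3)–O(1,2)≠  → 4/11 unlike.
Row 1: O(1,0)–O(1,1)= O(1,0)–O(2,0)= O(1,0)–O(2,1)= O(1,1)–O(1,2)= O(1,1)–O(2,1)= O(1,1)–O(2,0)= O(1,2)–X(2,3)≠ O(1,2)–O(2,1)=  → 1/8 unlike.
Row 2: O(2,0)–O(2,1)= O(2,0)–O(3,0)= O(2,0)–X(3,1)≠ O(2,1)–X(3,1)≠ O(2,1)–O(3,2)= O(2,1)–O(3,0)= X(2,3)–O(3,3)≠ X(2,3)–O(3,2)≠  → 4/8 unlike.
Row 3: O(3,0)–X(3,1)≠ X(3,1)–O(3,2)≠ O(3,2)–O(3,3)=  → 2/3 unlike.
Total adjacent occupied pairs: 30; unlike-type pairs: 11.
11/30 is already in lowest terms.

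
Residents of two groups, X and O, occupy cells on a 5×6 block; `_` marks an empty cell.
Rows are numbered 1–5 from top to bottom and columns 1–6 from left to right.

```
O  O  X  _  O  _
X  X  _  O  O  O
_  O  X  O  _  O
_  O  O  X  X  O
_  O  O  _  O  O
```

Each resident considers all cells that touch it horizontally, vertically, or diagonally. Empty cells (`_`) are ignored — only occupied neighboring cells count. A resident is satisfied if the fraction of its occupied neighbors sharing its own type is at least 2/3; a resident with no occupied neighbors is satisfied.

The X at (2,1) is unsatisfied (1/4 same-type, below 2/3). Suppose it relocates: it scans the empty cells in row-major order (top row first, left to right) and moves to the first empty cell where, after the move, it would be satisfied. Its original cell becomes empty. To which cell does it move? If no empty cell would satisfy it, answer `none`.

Vacating (2,1). Empty cells in order:
  (1,4): 1/4 same-type → still unsatisfied.
  (1,6): 0/3 same-type → still unsatisfied.
  (2,3): 3/7 same-type → still unsatisfied.
  (3,1): 1/3 same-type → still unsatisfied.
  (3,5): 2/8 same-type → still unsatisfied.
  (4,1): 0/3 same-type → still unsatisfied.
  (5,1): 0/2 same-type → still unsatisfied.
  (5,4): 2/5 same-type → still unsatisfied.

none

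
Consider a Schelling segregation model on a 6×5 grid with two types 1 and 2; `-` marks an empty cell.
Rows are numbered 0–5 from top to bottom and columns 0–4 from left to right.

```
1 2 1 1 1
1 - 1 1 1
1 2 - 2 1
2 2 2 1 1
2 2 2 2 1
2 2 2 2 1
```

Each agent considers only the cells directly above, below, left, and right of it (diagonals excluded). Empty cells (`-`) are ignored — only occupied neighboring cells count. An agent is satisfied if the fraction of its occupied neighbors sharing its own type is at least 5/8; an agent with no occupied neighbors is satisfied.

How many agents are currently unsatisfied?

Row 0: (0,0)1 1/2 ✗ · (0,1)2 0/2 ✗ · (0,2)1 2/3 ✓ · (0,3)1 3/3 ✓ · (0,4)1 2/2 ✓
Row 1: (1,0)1 2/2 ✓ · (1,2)1 2/2 ✓ · (1,3)1 3/4 ✓ · (1,4)1 3/3 ✓
Row 2: (2,0)1 1/3 ✗ · (2,1)2 1/2 ✗ · (2,3)2 0/3 ✗ · (2,4)1 2/3 ✓
Row 3: (3,0)2 2/3 ✓ · (3,1)2 4/4 ✓ · (3,2)2 2/3 ✓ · (3,3)1 1/4 ✗ · (3,4)1 3/3 ✓
Row 4: (4,0)2 3/3 ✓ · (4,1)2 4/4 ✓ · (4,2)2 4/4 ✓ · (4,3)2 2/4 ✗ · (4,4)1 2/3 ✓
Row 5: (5,0)2 2/2 ✓ · (5,1)2 3/3 ✓ · (5,2)2 3/3 ✓ · (5,3)2 2/3 ✓ · (5,4)1 1/2 ✗
Unsatisfied: (0,0), (0,1), (2,0), (2,1), (2,3), (3,3), (4,3), (5,4) — 8 in total.

8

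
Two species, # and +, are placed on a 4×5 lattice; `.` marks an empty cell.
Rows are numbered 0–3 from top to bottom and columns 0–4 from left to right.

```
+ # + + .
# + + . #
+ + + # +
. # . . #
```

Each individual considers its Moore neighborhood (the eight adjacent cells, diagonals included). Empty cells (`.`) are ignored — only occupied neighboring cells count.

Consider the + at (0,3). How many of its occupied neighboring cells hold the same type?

Occupied neighbors of (0,3): (0,2)=+, (1,2)=+, (1,4)=#.
Same type (+): 2 of 3.

2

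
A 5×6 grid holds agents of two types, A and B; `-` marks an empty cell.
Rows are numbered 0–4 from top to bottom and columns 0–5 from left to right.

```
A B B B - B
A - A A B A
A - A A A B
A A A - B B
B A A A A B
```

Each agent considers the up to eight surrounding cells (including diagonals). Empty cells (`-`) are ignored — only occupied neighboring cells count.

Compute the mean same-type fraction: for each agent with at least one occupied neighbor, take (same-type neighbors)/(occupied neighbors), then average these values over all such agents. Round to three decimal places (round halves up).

(0,0)A 1/2
(0,1)B 1/4
(0,2)B 2/4
(0,3)B 2/4
(0,5)B 1/2
(1,0)A 2/3
(1,2)A 3/6
(1,3)A 4/7
(1,4)B 3/7
(1,5)A 1/4
(2,0)A 3/3
(2,2)A 5/5
(2,3)A 5/7
(2,4)A 3/7
(2,5)B 3/5
(3,0)A 3/4
(3,1)A 6/7
(3,2)A 6/6
(3,4)B 3/7
(3,5)B 3/5
(4,0)B 0/3
(4,1)A 4/5
(4,2)A 4/4
(4,3)A 3/4
(4,4)A 1/4
(4,5)B 2/3
Sum over 26 agents: 1/2 + 1/4 + 2/4 + 2/4 + 1/2 + 2/3 + 3/6 + 4/7 + 3/7 + 1/4 + 3/3 + 5/5 + 5/7 + 3/7 + 3/5 + 3/4 + 6/7 + 6/6 + 3/7 + 3/5 + 0/3 + 4/5 + 4/4 + 3/4 + 1/4 + 2/3 = 1303/84; mean = 1303/84 ÷ 26 = 1303/2184 = 0.596611… → 0.597.

0.597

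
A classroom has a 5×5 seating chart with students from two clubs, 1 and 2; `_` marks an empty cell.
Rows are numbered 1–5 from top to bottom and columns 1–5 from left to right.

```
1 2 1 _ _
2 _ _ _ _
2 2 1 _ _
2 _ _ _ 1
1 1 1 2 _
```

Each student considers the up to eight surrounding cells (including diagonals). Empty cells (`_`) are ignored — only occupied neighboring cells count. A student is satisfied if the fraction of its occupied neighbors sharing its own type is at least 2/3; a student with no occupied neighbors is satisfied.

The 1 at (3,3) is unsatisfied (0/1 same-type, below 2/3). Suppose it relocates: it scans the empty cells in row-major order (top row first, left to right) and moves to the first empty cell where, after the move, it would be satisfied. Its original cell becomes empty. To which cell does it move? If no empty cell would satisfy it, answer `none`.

Vacating (3,3). Empty cells in order:
  (1,4): 1/1 same-type → satisfied — stop here.

(1,4)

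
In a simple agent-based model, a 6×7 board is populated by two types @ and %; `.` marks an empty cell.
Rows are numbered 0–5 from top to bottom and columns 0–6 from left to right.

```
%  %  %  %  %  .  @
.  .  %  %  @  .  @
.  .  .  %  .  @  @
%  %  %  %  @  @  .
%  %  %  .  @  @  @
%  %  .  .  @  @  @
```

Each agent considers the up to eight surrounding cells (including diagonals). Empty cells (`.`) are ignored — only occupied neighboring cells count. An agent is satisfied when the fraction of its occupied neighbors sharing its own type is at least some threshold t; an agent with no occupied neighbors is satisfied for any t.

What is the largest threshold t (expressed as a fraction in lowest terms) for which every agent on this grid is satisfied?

(0,0)% 1/1
(0,1)% 3/3
(0,2)% 4/4
(0,3)% 4/5
(0,4)% 2/3
(0,6)@ 1/1
(1,2)% 5/5
(1,3)% 5/6
(1,4)@ 1/5
(1,6)@ 3/3
(2,3)% 4/6
(2,5)@ 5/5
(2,6)@ 3/3
(3,0)% 3/3
(3,1)% 5/5
(3,2)% 5/5
(3,3)% 3/5
(3,4)@ 4/6
(3,5)@ 6/6
(4,0)% 5/5
(4,1)% 7/7
(4,2)% 5/5
(4,4)@ 5/6
(4,5)@ 7/7
(4,6)@ 4/4
(5,0)% 3/3
(5,1)% 4/4
(5,4)@ 3/3
(5,5)@ 5/5
(5,6)@ 3/3
The smallest same-type fraction is 1/5 at (1,4), which reduces to 1/5. Any threshold above that leaves this agent unsatisfied.

1/5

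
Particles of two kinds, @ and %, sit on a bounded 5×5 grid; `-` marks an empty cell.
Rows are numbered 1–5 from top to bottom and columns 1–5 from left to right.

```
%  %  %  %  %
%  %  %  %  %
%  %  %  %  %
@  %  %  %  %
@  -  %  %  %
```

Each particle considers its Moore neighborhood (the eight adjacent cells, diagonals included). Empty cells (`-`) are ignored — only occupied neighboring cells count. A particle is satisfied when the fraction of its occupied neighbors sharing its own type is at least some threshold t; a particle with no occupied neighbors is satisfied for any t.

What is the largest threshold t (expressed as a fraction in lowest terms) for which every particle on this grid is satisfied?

(1,1)% 3/3
(1,2)% 5/5
(1,3)% 5/5
(1,4)% 5/5
(1,5)% 3/3
(2,1)% 5/5
(2,2)% 8/8
(2,3)% 8/8
(2,4)% 8/8
(2,5)% 5/5
(3,1)% 4/5
(3,2)% 7/8
(3,3)% 8/8
(3,4)% 8/8
(3,5)% 5/5
(4,1)@ 1/4
(4,2)% 5/7
(4,3)% 7/7
(4,4)% 8/8
(4,5)% 5/5
(5,1)@ 1/2
(5,3)% 4/4
(5,4)% 5/5
(5,5)% 3/3
The smallest same-type fraction is 1/4 at (4,1), which reduces to 1/4. Any threshold above that leaves this particle unsatisfied.

1/4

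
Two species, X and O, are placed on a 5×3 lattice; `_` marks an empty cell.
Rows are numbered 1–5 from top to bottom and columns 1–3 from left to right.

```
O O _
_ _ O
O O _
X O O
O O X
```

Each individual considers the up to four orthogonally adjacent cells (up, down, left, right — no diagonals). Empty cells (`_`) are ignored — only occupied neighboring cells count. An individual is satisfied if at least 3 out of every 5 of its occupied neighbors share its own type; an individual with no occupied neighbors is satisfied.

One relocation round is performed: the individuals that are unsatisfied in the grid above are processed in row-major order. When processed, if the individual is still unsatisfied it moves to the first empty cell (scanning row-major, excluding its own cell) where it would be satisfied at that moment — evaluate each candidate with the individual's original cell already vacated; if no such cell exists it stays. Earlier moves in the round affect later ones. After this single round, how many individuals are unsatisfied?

3

Initially unsatisfied (in order): (3,1), (4,1), (4,3), (5,1), (5,3).
  (3,1) → (1,3).
  (4,1): no empty cell satisfies it; stays.
  (4,3) → (2,1).
  (5,1) → (2,2).
  (5,3): no empty cell satisfies it; stays.
Resulting grid:
O O O
O O O
_ O _
X O _
_ O X
Unsatisfied now: (4,1), (5,2), (5,3).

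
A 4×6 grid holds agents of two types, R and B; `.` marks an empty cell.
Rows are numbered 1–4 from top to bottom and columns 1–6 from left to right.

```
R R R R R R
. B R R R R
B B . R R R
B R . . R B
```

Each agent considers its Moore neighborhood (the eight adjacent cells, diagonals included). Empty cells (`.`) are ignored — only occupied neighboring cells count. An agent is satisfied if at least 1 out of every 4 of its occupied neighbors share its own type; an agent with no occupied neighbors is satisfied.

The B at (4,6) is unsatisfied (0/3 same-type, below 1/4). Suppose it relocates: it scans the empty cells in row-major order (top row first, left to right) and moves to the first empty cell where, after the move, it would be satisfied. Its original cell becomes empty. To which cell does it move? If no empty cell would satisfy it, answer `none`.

Vacating (4,6). Empty cells in order:
  (2,1): 3/5 same-type → satisfied — stop here.

(2,1)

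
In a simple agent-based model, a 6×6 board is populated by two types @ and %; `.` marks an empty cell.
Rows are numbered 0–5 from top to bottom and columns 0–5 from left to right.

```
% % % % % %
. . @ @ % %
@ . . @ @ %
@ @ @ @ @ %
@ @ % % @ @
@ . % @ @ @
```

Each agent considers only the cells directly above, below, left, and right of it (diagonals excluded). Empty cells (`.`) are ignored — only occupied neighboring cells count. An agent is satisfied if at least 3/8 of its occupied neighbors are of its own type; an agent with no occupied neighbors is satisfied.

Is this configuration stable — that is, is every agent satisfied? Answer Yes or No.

Row 0: (0,0)% 1/1 ok · (0,1)% 2/2 ok · (0,2)% 2/3 ok · (0,3)% 2/3 ok · (0,4)% 3/3 ok · (0,5)% 2/2 ok
Row 1: (1,2)@ 1/2 ok · (1,3)@ 2/4 ok · (1,4)% 2/4 ok · (1,5)% 3/3 ok
Row 2: (2,0)@ 1/1 ok · (2,3)@ 3/3 ok · (2,4)@ 2/4 ok · (2,5)% 2/3 ok
Row 3: (3,0)@ 3/3 ok · (3,1)@ 3/3 ok · (3,2)@ 2/3 ok · (3,3)@ 3/4 ok · (3,4)@ 3/4 ok · (3,5)% 1/3 unhappy
Row 4: (4,0)@ 3/3 ok · (4,1)@ 2/3 ok · (4,2)% 2/4 ok · (4,3)% 1/4 unhappy · (4,4)@ 3/4 ok · (4,5)@ 2/3 ok
Row 5: (5,0)@ 1/1 ok · (5,2)% 1/2 ok · (5,3)@ 1/3 unhappy · (5,4)@ 3/3 ok · (5,5)@ 2/2 ok
For instance (3,5) has only 1/3 same-type neighbors, below 3/8.

No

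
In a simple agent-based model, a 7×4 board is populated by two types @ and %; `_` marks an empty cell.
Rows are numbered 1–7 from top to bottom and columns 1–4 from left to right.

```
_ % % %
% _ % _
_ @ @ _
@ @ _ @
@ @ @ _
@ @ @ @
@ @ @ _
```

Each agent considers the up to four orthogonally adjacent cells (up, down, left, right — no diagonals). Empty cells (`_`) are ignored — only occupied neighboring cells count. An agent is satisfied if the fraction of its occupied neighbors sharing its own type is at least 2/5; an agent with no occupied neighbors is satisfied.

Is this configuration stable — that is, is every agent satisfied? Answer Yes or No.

Yes

Row 1: (1,2)% 1/1 ok · (1,3)% 3/3 ok · (1,4)% 1/1 ok
Row 2: (2,1)% 0/0 ok · (2,3)% 1/2 ok
Row 3: (3,2)@ 2/2 ok · (3,3)@ 1/2 ok
Row 4: (4,1)@ 2/2 ok · (4,2)@ 3/3 ok · (4,4)@ 0/0 ok
Row 5: (5,1)@ 3/3 ok · (5,2)@ 4/4 ok · (5,3)@ 2/2 ok
Row 6: (6,1)@ 3/3 ok · (6,2)@ 4/4 ok · (6,3)@ 4/4 ok · (6,4)@ 1/1 ok
Row 7: (7,1)@ 2/2 ok · (7,2)@ 3/3 ok · (7,3)@ 2/2 ok
All meet the threshold, so the configuration is stable.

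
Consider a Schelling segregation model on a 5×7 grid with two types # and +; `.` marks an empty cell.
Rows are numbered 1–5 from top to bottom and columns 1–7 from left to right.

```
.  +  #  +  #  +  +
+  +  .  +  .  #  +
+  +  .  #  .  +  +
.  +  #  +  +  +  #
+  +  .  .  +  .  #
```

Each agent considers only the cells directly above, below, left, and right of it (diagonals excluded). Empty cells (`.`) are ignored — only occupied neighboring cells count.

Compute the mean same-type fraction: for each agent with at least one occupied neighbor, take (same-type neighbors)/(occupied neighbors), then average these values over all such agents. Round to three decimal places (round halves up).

0.603

(1,2)+ 1/2
(1,3)# 0/2
(1,4)+ 1/3
(1,5)# 0/2
(1,6)+ 1/3
(1,7)+ 2/2
(2,1)+ 2/2
(2,2)+ 3/3
(2,4)+ 1/2
(2,6)# 0/3
(2,7)+ 2/3
(3,1)+ 2/2
(3,2)+ 3/3
(3,4)# 0/2
(3,6)+ 2/3
(3,7)+ 2/3
(4,2)+ 2/3
(4,3)# 0/2
(4,4)+ 1/3
(4,5)+ 3/3
(4,6)+ 2/3
(4,7)# 1/3
(5,1)+ 1/1
(5,2)+ 2/2
(5,5)+ 1/1
(5,7)# 1/1
Sum over 26 agents: 1/2 + 0/2 + 1/3 + 0/2 + 1/3 + 2/2 + 2/2 + 3/3 + 1/2 + 0/3 + 2/3 + 2/2 + 3/3 + 0/2 + 2/3 + 2/3 + 2/3 + 0/2 + 1/3 + 3/3 + 2/3 + 1/3 + 1/1 + 2/2 + 1/1 + 1/1 = 47/3; mean = 47/3 ÷ 26 = 47/78 = 0.602564… → 0.603.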